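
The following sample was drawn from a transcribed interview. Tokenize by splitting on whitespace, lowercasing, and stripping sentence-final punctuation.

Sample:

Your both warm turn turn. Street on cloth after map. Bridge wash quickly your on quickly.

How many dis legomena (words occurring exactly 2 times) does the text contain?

4

Frequencies: your:2, turn:2, on:2, quickly:2, both:1, warm:1, street:1, cloth:1, after:1, map:1, bridge:1, wash:1
Words with frequency 2: on, quickly, turn, your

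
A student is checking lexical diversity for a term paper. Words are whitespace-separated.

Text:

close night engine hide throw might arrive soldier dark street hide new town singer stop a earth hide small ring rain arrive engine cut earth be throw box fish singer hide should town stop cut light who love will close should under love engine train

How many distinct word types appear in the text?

30

Distinct types: {a, arrive, be, box, close, cut, dark, earth, engine, fish, hide, light, love, might, new, night, rain, ring, should, singer, small, soldier, stop, street, throw, town, train, under, who, will}
V = 30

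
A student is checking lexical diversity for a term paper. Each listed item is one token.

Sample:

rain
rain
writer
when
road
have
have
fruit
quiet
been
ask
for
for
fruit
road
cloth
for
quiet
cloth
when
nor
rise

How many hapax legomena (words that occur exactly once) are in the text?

5

Frequencies: for:3, rain:2, when:2, road:2, have:2, fruit:2, quiet:2, cloth:2, writer:1, been:1, ask:1, nor:1, rise:1
Hapax (freq=1): ask, been, nor, rise, writer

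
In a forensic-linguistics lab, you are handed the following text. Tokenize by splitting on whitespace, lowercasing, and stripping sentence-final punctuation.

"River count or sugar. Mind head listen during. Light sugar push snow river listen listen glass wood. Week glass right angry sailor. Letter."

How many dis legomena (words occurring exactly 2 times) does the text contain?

3

Frequencies: listen:3, river:2, sugar:2, glass:2, count:1, or:1, mind:1, head:1, during:1, light:1, push:1, snow:1, wood:1, week:1, right:1, angry:1, sailor:1, letter:1
Words with frequency 2: glass, river, sugar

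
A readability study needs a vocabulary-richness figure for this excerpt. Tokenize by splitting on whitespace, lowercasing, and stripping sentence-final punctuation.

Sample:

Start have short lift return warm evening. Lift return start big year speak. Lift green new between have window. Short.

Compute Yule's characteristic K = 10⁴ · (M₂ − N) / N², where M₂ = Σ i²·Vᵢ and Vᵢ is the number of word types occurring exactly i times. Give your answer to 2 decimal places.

Frequencies: lift:3, start:2, have:2, short:2, return:2, warm:1, evening:1, big:1, year:1, speak:1, green:1, new:1, between:1, window:1
N = 20. Frequency spectrum: V_1=9, V_2=4, V_3=1
M₂ = 1²·9 + 2²·4 + 3²·1 = 34
K = 10000 × (34 − 20) / 20² = 350.00

350.00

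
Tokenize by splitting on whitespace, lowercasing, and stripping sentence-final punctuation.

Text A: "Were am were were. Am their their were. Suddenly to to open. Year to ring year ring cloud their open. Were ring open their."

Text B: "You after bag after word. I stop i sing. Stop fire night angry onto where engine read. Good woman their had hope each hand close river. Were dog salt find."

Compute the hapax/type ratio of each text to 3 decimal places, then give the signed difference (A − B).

-0.667

A: hapax=2, V=9, ratio=0.222
B: hapax=24, V=27, ratio=0.889
Difference = 0.222 − 0.889 = -0.667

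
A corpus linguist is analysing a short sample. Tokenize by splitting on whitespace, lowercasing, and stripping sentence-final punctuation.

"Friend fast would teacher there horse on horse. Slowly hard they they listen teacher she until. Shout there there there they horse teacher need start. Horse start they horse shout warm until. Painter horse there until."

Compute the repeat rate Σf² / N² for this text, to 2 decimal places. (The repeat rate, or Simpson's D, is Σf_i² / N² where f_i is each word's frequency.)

Frequencies: horse:6, there:5, they:4, teacher:3, until:3, shout:2, start:2, friend:1, fast:1, would:1, on:1, slowly:1, hard:1, listen:1, she:1, need:1, warm:1, painter:1
Σf² = 114; N² = 1296
Repeat rate = 114 / 1296 = 0.09

0.09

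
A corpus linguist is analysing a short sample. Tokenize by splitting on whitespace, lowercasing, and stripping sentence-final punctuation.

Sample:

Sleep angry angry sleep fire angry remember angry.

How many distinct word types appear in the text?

4

Distinct types: {angry, fire, remember, sleep}
V = 4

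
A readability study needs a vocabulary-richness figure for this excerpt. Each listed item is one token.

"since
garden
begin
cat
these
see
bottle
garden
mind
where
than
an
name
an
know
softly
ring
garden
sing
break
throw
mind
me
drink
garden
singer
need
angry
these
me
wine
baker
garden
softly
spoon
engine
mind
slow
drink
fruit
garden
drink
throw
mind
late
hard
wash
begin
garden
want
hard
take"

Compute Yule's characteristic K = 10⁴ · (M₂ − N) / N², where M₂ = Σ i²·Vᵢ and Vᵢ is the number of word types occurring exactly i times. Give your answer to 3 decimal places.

Frequencies: garden:7, mind:4, drink:3, begin:2, these:2, an:2, softly:2, throw:2, me:2, hard:2, since:1, cat:1, see:1, bottle:1, where:1, than:1, name:1, know:1, ring:1, sing:1, … (14 more, each freq 1)
N = 52. Frequency spectrum: V_1=24, V_2=7, V_3=1, V_4=1, V_7=1
M₂ = 1²·24 + 2²·7 + 3²·1 + 4²·1 + 7²·1 = 126
K = 10000 × (126 − 52) / 52² = 273.669

273.669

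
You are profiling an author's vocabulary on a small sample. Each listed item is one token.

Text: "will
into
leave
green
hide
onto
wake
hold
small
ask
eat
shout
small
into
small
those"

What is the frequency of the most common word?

Frequencies: small:3, into:2, will:1, leave:1, green:1, hide:1, onto:1, wake:1, hold:1, ask:1, eat:1, shout:1, those:1
Most common: 'small' with frequency 3.

3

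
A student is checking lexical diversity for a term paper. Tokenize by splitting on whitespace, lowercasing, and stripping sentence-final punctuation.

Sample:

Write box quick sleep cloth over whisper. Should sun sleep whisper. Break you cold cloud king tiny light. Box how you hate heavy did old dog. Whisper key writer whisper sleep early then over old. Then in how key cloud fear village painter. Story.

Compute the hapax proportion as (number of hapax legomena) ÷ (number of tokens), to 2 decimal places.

0.48

Frequencies: whisper:4, sleep:3, box:2, over:2, you:2, cloud:2, how:2, old:2, key:2, then:2, write:1, quick:1, cloth:1, should:1, sun:1, break:1, cold:1, king:1, tiny:1, light:1, … (11 more, each freq 1)
Hapax count = 21; token count = 44.
Ratio = 21 / 44 = 0.48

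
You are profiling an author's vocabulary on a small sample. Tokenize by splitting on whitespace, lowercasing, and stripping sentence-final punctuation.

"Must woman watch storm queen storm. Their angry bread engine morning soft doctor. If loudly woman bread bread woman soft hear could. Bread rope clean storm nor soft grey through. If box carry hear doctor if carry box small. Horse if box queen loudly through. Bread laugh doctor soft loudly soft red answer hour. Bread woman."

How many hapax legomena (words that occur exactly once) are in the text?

17

Frequencies: bread:6, soft:5, woman:4, if:4, storm:3, doctor:3, loudly:3, box:3, queen:2, hear:2, through:2, carry:2, must:1, watch:1, their:1, angry:1, engine:1, morning:1, could:1, rope:1, … (9 more, each freq 1)
Hapax (freq=1): angry, answer, clean, could, engine, grey, horse, hour, laugh, morning, must, nor, red, rope, small, their, watch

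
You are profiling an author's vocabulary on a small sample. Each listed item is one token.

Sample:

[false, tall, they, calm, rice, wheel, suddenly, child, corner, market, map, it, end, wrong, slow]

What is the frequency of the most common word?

1

Frequencies: false:1, tall:1, they:1, calm:1, rice:1, wheel:1, suddenly:1, child:1, corner:1, market:1, map:1, it:1, end:1, wrong:1, slow:1
Most common: 'false' with frequency 1.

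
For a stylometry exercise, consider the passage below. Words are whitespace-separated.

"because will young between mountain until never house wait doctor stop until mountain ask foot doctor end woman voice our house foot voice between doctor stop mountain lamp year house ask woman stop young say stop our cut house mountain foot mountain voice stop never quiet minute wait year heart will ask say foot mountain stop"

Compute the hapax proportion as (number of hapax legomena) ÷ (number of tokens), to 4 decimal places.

0.1250

Frequencies: mountain:6, stop:6, house:4, foot:4, doctor:3, ask:3, voice:3, will:2, young:2, between:2, until:2, never:2, wait:2, woman:2, our:2, year:2, say:2, because:1, end:1, lamp:1, … (4 more, each freq 1)
Hapax count = 7; token count = 56.
Ratio = 7 / 56 = 0.1250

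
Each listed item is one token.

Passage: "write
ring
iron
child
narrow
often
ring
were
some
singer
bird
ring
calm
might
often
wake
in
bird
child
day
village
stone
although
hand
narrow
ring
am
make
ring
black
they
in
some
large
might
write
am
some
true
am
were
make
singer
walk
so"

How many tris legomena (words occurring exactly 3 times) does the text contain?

Frequencies: ring:5, some:3, am:3, write:2, child:2, narrow:2, often:2, were:2, singer:2, bird:2, might:2, in:2, make:2, iron:1, calm:1, wake:1, day:1, village:1, stone:1, although:1, … (7 more, each freq 1)
Words with frequency 3: am, some

2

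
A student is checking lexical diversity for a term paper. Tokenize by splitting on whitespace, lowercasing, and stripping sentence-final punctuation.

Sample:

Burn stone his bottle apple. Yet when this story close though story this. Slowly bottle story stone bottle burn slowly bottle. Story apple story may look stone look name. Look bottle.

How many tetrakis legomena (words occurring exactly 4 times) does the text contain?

Frequencies: bottle:5, story:5, stone:3, look:3, burn:2, apple:2, this:2, slowly:2, his:1, yet:1, when:1, close:1, though:1, may:1, name:1
Words with frequency 4: (none)

0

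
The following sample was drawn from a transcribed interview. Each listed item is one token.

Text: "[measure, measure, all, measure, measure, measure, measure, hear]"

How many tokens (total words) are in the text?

8

Tokens: measure, measure, all, measure, measure, measure, measure, hear
N = 8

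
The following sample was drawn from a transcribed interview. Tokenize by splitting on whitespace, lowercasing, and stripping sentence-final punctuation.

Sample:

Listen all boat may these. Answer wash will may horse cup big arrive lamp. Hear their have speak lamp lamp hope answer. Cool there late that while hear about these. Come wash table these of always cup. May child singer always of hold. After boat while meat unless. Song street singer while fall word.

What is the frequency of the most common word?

Frequencies: may:3, these:3, lamp:3, while:3, boat:2, answer:2, wash:2, cup:2, hear:2, of:2, always:2, singer:2, listen:1, all:1, will:1, horse:1, big:1, arrive:1, their:1, have:1, … (18 more, each freq 1)
Most common: 'may' with frequency 3.

3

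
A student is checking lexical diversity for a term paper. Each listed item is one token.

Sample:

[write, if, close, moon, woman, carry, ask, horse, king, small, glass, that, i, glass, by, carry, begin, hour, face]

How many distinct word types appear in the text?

Distinct types: {ask, begin, by, carry, close, face, glass, horse, hour, i, if, king, moon, small, that, woman, write}
V = 17

17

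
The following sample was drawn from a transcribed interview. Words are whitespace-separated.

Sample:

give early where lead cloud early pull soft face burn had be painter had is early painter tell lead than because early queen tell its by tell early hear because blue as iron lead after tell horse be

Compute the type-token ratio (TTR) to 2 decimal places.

0.66

N = 38 tokens, V = 25 types.
TTR = V / N = 25 / 38 = 0.66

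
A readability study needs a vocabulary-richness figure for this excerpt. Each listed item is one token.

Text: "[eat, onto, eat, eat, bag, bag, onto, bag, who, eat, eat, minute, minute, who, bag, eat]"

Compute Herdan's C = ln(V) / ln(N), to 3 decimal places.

0.580

N = 16, V = 5.
ln(V) = 1.609438, ln(N) = 2.772589
C = 1.609438 / 2.772589 = 0.580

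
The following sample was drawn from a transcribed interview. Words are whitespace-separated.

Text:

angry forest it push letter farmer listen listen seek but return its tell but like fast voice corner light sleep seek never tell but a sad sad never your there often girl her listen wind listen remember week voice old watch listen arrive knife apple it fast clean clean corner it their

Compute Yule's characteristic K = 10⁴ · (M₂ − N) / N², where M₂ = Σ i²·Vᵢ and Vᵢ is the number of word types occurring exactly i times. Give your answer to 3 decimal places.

Frequencies: listen:5, it:3, but:3, seek:2, tell:2, fast:2, voice:2, corner:2, never:2, sad:2, clean:2, angry:1, forest:1, push:1, letter:1, farmer:1, return:1, its:1, like:1, light:1, … (16 more, each freq 1)
N = 52. Frequency spectrum: V_1=25, V_2=8, V_3=2, V_5=1
M₂ = 1²·25 + 2²·8 + 3²·2 + 5²·1 = 100
K = 10000 × (100 − 52) / 52² = 177.515

177.515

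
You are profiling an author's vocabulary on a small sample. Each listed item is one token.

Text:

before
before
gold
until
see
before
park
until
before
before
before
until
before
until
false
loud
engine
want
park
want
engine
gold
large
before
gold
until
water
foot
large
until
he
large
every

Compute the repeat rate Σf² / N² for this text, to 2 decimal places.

Frequencies: before:8, until:6, gold:3, large:3, park:2, engine:2, want:2, see:1, false:1, loud:1, water:1, foot:1, he:1, every:1
Σf² = 137; N² = 1089
Repeat rate = 137 / 1089 = 0.13

0.13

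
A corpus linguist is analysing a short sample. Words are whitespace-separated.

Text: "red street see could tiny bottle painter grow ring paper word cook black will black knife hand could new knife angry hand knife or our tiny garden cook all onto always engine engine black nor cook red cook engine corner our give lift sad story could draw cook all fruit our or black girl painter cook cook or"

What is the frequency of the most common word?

7

Frequencies: cook:7, black:4, could:3, knife:3, or:3, our:3, engine:3, red:2, tiny:2, painter:2, hand:2, all:2, street:1, see:1, bottle:1, grow:1, ring:1, paper:1, word:1, will:1, … (14 more, each freq 1)
Most common: 'cook' with frequency 7.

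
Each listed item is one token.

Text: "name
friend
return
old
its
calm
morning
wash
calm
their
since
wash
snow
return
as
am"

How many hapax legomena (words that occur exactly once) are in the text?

Frequencies: return:2, calm:2, wash:2, name:1, friend:1, old:1, its:1, morning:1, their:1, since:1, snow:1, as:1, am:1
Hapax (freq=1): am, as, friend, its, morning, name, old, since, snow, their

10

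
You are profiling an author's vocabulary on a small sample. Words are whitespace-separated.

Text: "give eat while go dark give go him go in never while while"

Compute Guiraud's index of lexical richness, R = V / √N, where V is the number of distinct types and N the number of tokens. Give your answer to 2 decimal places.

N = 13, V = 8.
√N = 3.605551
R = 8 / 3.605551 = 2.22

2.22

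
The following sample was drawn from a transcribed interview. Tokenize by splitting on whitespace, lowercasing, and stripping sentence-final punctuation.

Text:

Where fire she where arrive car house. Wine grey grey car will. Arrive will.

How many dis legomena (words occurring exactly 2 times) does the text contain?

5

Frequencies: where:2, arrive:2, car:2, grey:2, will:2, fire:1, she:1, house:1, wine:1
Words with frequency 2: arrive, car, grey, where, will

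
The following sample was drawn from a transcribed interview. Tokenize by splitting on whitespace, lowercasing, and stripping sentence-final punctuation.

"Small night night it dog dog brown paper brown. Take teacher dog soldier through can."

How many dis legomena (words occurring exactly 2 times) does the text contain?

2

Frequencies: dog:3, night:2, brown:2, small:1, it:1, paper:1, take:1, teacher:1, soldier:1, through:1, can:1
Words with frequency 2: brown, night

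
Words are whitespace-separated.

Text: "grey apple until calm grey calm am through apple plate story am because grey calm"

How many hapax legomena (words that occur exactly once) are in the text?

5

Frequencies: grey:3, calm:3, apple:2, am:2, until:1, through:1, plate:1, story:1, because:1
Hapax (freq=1): because, plate, story, through, until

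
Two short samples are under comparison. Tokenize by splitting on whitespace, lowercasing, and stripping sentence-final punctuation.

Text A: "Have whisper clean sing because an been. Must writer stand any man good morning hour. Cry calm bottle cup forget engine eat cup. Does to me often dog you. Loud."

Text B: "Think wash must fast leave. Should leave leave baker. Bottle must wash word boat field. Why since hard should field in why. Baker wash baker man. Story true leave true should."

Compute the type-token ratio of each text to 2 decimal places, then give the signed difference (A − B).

TTR(A) = 29/30 = 0.97
TTR(B) = 18/31 = 0.58
Difference = 0.97 − 0.58 = 0.39

0.39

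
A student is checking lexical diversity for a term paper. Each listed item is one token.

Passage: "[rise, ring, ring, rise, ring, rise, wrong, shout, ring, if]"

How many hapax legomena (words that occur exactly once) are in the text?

Frequencies: ring:4, rise:3, wrong:1, shout:1, if:1
Hapax (freq=1): if, shout, wrong

3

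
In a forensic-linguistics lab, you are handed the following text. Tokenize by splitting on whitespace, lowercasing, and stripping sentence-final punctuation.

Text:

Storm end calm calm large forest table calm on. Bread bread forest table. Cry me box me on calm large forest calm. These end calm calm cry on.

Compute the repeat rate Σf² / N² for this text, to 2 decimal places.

Frequencies: calm:7, forest:3, on:3, end:2, large:2, table:2, bread:2, cry:2, me:2, storm:1, box:1, these:1
Σf² = 94; N² = 784
Repeat rate = 94 / 784 = 0.12

0.12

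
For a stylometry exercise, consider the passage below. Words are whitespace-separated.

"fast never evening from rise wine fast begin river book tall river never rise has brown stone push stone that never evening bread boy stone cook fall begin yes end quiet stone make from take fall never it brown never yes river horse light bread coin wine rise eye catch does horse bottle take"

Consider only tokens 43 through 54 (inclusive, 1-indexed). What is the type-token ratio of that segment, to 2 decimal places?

Segment tokens 43–54: horse, light, bread, coin, wine, rise, eye, catch, does, horse, bottle, take
Segment N = 12, segment V = 11.
TTR = 11 / 12 = 0.92

0.92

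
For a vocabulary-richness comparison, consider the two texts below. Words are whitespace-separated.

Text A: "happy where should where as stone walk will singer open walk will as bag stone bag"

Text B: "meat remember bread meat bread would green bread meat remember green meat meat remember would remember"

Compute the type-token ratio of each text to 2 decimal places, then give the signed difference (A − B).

0.32

TTR(A) = 10/16 = 0.63
TTR(B) = 5/16 = 0.31
Difference = 0.63 − 0.31 = 0.32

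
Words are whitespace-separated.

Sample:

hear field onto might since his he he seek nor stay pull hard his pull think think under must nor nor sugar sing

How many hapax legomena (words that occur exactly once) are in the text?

12

Frequencies: nor:3, his:2, he:2, pull:2, think:2, hear:1, field:1, onto:1, might:1, since:1, seek:1, stay:1, hard:1, under:1, must:1, sugar:1, sing:1
Hapax (freq=1): field, hard, hear, might, must, onto, seek, since, sing, stay, sugar, under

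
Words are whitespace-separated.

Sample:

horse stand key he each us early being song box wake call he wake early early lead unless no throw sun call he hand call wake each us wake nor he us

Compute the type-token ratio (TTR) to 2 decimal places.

N = 32 tokens, V = 19 types.
TTR = V / N = 19 / 32 = 0.59

0.59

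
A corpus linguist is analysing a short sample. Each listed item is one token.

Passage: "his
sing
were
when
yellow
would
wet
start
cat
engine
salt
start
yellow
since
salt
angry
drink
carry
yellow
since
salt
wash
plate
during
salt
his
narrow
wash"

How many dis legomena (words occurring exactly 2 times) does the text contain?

4

Frequencies: salt:4, yellow:3, his:2, start:2, since:2, wash:2, sing:1, were:1, when:1, would:1, wet:1, cat:1, engine:1, angry:1, drink:1, carry:1, plate:1, during:1, narrow:1
Words with frequency 2: his, since, start, wash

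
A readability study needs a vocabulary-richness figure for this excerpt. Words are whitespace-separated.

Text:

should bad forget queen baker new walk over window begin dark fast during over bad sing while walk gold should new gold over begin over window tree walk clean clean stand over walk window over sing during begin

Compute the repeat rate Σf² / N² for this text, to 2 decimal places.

0.07

Frequencies: over:6, walk:4, window:3, begin:3, should:2, bad:2, new:2, during:2, sing:2, gold:2, clean:2, forget:1, queen:1, baker:1, dark:1, fast:1, while:1, tree:1, stand:1
Σf² = 106; N² = 1444
Repeat rate = 106 / 1444 = 0.07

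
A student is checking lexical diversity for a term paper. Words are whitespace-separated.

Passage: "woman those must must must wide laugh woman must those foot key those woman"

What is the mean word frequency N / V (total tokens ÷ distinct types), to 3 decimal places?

N = 14 tokens, V = 7 types.
Mean frequency = N / V = 14 / 7 = 2.000

2.000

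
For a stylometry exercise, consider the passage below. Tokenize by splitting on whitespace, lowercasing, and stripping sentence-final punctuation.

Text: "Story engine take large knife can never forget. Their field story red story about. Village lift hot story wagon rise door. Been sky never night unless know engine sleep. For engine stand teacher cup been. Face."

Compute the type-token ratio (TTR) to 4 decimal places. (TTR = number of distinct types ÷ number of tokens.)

0.8056

N = 36 tokens, V = 29 types.
TTR = V / N = 29 / 36 = 0.8056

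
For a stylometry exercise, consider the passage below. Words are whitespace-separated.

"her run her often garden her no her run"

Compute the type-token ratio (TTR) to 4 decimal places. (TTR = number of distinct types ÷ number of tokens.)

N = 9 tokens, V = 5 types.
TTR = V / N = 5 / 9 = 0.5556

0.5556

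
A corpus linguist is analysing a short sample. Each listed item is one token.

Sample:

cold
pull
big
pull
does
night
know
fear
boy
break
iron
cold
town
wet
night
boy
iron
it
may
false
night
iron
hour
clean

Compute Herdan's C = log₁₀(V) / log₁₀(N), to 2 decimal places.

0.89

N = 24, V = 17.
log₁₀(V) = 1.230449, log₁₀(N) = 1.380211
C = 1.230449 / 1.380211 = 0.89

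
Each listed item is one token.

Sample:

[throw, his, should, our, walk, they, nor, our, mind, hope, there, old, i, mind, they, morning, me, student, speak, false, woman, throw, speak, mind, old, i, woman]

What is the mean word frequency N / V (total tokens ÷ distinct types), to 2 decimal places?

N = 27 tokens, V = 18 types.
Mean frequency = N / V = 27 / 18 = 1.50

1.50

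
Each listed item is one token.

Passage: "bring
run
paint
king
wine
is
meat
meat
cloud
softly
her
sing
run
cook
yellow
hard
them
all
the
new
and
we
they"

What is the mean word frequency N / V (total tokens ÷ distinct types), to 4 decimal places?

N = 23 tokens, V = 21 types.
Mean frequency = N / V = 23 / 21 = 1.0952

1.0952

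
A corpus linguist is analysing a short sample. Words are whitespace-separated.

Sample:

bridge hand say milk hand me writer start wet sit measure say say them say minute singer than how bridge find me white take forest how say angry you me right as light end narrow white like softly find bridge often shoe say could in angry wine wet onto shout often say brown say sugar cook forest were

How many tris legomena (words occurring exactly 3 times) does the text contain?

Frequencies: say:8, bridge:3, me:3, hand:2, wet:2, how:2, find:2, white:2, forest:2, angry:2, often:2, milk:1, writer:1, start:1, sit:1, measure:1, them:1, minute:1, singer:1, than:1, … (19 more, each freq 1)
Words with frequency 3: bridge, me

2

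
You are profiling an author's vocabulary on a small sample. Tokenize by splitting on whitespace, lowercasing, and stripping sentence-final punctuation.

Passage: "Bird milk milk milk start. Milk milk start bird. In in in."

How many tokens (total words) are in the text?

12

Tokens: bird, milk, milk, milk, start, milk, milk, start, bird, in, in, in
N = 12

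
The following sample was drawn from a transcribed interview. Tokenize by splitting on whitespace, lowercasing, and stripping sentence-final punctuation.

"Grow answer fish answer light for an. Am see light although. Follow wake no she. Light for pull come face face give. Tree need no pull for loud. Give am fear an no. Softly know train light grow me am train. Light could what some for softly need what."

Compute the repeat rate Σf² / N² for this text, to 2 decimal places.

0.05

Frequencies: light:5, for:4, am:3, no:3, grow:2, answer:2, an:2, pull:2, face:2, give:2, need:2, softly:2, train:2, what:2, fish:1, see:1, although:1, follow:1, wake:1, she:1, … (8 more, each freq 1)
Σf² = 113; N² = 2401
Repeat rate = 113 / 2401 = 0.05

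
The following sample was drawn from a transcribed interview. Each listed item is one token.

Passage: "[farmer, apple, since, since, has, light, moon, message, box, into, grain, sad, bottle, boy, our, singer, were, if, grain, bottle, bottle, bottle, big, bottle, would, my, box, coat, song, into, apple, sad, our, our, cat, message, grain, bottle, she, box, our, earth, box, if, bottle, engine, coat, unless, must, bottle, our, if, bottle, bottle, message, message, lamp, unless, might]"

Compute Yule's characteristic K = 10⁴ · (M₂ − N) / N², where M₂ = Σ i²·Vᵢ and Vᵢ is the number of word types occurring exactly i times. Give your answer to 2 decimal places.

453.89

Frequencies: bottle:10, our:5, message:4, box:4, grain:3, if:3, apple:2, since:2, into:2, sad:2, coat:2, unless:2, farmer:1, has:1, light:1, moon:1, boy:1, singer:1, were:1, big:1, … (10 more, each freq 1)
N = 59. Frequency spectrum: V_1=18, V_2=6, V_3=2, V_4=2, V_5=1, V_10=1
M₂ = 1²·18 + 2²·6 + 3²·2 + 4²·2 + 5²·1 + 10²·1 = 217
K = 10000 × (217 − 59) / 59² = 453.89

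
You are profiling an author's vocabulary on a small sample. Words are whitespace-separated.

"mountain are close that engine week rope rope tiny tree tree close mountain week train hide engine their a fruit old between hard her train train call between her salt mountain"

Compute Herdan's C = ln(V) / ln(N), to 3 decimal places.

N = 31, V = 20.
ln(V) = 2.995732, ln(N) = 3.433987
C = 2.995732 / 3.433987 = 0.872

0.872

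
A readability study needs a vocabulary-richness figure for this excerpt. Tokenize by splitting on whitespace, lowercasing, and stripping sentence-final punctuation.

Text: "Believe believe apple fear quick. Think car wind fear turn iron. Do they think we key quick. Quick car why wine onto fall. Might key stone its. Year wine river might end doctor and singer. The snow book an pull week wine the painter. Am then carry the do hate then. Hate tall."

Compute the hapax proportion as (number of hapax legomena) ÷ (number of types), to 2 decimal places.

0.68

Frequencies: quick:3, wine:3, the:3, believe:2, fear:2, think:2, car:2, do:2, key:2, might:2, then:2, hate:2, apple:1, wind:1, turn:1, iron:1, they:1, we:1, why:1, onto:1, … (18 more, each freq 1)
Hapax count = 26; type count = 38.
Ratio = 26 / 38 = 0.68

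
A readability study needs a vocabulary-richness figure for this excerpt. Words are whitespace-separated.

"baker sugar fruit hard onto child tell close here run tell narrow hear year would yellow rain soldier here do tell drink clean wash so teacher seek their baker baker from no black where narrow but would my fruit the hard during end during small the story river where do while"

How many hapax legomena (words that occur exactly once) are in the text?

27

Frequencies: baker:3, tell:3, fruit:2, hard:2, here:2, narrow:2, would:2, do:2, where:2, the:2, during:2, sugar:1, onto:1, child:1, close:1, run:1, hear:1, year:1, yellow:1, rain:1, … (18 more, each freq 1)
Hapax (freq=1): black, but, child, clean, close, drink, end, from, hear, my, no, onto, rain, river, run, seek, small, so, soldier, story, sugar, teacher, their, wash, while, year, yellow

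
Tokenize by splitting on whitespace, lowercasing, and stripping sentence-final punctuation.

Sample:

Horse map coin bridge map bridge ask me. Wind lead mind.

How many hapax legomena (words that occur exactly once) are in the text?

7

Frequencies: map:2, bridge:2, horse:1, coin:1, ask:1, me:1, wind:1, lead:1, mind:1
Hapax (freq=1): ask, coin, horse, lead, me, mind, wind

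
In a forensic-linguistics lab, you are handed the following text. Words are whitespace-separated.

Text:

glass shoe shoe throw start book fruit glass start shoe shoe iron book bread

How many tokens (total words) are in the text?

Tokens: glass, shoe, shoe, throw, start, book, fruit, glass, start, shoe, shoe, iron, book, bread
N = 14

14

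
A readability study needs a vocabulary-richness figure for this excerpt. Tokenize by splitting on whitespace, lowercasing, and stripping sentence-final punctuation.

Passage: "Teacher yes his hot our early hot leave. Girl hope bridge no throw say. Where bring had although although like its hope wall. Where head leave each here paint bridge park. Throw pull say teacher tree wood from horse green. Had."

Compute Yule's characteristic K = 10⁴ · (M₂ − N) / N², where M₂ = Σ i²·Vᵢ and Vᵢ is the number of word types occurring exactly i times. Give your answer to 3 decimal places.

118.977

Frequencies: teacher:2, hot:2, leave:2, hope:2, bridge:2, throw:2, say:2, where:2, had:2, although:2, yes:1, his:1, our:1, early:1, girl:1, no:1, bring:1, like:1, its:1, wall:1, … (11 more, each freq 1)
N = 41. Frequency spectrum: V_1=21, V_2=10
M₂ = 1²·21 + 2²·10 = 61
K = 10000 × (61 − 41) / 41² = 118.977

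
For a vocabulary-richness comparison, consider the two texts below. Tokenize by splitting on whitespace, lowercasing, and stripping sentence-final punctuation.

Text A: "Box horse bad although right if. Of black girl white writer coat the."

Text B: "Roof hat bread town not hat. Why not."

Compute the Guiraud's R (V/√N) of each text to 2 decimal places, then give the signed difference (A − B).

1.49

A: V=13, N=13, R=3.61
B: V=6, N=8, R=2.12
Difference = 3.61 − 2.12 = 1.49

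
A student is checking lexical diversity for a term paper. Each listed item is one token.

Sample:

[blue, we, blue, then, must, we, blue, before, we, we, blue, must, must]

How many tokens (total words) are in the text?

Tokens: blue, we, blue, then, must, we, blue, before, we, we, blue, must, must
N = 13

13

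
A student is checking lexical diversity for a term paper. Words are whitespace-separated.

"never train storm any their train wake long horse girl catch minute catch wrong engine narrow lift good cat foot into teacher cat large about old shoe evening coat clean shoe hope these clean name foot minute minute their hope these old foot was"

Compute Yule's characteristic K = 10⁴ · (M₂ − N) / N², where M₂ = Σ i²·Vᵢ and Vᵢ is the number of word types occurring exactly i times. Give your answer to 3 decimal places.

154.959

Frequencies: minute:3, foot:3, train:2, their:2, catch:2, cat:2, old:2, shoe:2, clean:2, hope:2, these:2, never:1, storm:1, any:1, wake:1, long:1, horse:1, girl:1, wrong:1, engine:1, … (11 more, each freq 1)
N = 44. Frequency spectrum: V_1=20, V_2=9, V_3=2
M₂ = 1²·20 + 2²·9 + 3²·2 = 74
K = 10000 × (74 − 44) / 44² = 154.959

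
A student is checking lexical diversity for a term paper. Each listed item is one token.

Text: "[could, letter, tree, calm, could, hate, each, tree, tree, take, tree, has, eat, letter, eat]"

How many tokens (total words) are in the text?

Tokens: could, letter, tree, calm, could, hate, each, tree, tree, take, tree, has, eat, letter, eat
N = 15

15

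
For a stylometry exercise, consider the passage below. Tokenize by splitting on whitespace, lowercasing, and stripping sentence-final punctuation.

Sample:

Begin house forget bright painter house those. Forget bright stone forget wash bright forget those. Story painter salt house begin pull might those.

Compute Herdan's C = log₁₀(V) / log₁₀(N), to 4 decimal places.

0.7925

N = 23, V = 12.
log₁₀(V) = 1.079181, log₁₀(N) = 1.361728
C = 1.079181 / 1.361728 = 0.7925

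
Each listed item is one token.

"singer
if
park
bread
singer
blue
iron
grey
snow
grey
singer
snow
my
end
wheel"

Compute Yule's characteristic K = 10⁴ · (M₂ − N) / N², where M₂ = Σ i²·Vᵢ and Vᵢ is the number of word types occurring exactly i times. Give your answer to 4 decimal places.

444.4444

Frequencies: singer:3, grey:2, snow:2, if:1, park:1, bread:1, blue:1, iron:1, my:1, end:1, wheel:1
N = 15. Frequency spectrum: V_1=8, V_2=2, V_3=1
M₂ = 1²·8 + 2²·2 + 3²·1 = 25
K = 10000 × (25 − 15) / 15² = 444.4444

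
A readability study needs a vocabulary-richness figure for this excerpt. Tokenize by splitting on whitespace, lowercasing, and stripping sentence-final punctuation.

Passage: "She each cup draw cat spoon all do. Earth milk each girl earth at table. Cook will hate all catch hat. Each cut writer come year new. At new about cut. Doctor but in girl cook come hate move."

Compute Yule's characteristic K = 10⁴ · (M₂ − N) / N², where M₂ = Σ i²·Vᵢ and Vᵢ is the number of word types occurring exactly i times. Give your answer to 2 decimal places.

Frequencies: each:3, all:2, earth:2, girl:2, at:2, cook:2, hate:2, cut:2, come:2, new:2, she:1, cup:1, draw:1, cat:1, spoon:1, do:1, milk:1, table:1, will:1, catch:1, … (8 more, each freq 1)
N = 39. Frequency spectrum: V_1=18, V_2=9, V_3=1
M₂ = 1²·18 + 2²·9 + 3²·1 = 63
K = 10000 × (63 − 39) / 39² = 157.79

157.79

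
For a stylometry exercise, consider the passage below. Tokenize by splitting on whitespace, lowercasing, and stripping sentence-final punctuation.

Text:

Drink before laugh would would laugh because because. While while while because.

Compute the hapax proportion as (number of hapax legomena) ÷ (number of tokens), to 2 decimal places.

0.17

Frequencies: because:3, while:3, laugh:2, would:2, drink:1, before:1
Hapax count = 2; token count = 12.
Ratio = 2 / 12 = 0.17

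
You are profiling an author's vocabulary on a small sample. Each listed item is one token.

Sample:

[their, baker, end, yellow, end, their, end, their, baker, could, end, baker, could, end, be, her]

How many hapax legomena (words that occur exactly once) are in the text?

3

Frequencies: end:5, their:3, baker:3, could:2, yellow:1, be:1, her:1
Hapax (freq=1): be, her, yellow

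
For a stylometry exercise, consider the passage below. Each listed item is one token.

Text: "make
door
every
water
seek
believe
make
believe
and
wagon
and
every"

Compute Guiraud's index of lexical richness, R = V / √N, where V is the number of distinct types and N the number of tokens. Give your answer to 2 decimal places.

N = 12, V = 8.
√N = 3.464102
R = 8 / 3.464102 = 2.31

2.31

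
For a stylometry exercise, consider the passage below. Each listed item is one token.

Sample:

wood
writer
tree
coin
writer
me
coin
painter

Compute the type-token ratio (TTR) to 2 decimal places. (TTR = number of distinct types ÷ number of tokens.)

0.75

N = 8 tokens, V = 6 types.
TTR = V / N = 6 / 8 = 0.75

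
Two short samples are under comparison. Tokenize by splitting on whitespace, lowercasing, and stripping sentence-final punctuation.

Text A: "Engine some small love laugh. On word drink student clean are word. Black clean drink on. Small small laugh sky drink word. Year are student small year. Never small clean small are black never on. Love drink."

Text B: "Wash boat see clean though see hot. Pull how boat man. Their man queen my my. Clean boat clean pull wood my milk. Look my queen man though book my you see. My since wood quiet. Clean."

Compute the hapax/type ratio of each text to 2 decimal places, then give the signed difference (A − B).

A: hapax=3, V=15, ratio=0.20
B: hapax=10, V=19, ratio=0.53
Difference = 0.20 − 0.53 = -0.33

-0.33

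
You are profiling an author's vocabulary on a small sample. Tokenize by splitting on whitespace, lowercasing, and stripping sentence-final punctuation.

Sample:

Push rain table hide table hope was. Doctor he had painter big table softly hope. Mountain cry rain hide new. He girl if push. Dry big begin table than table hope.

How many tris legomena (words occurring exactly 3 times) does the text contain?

1

Frequencies: table:5, hope:3, push:2, rain:2, hide:2, he:2, big:2, was:1, doctor:1, had:1, painter:1, softly:1, mountain:1, cry:1, new:1, girl:1, if:1, dry:1, begin:1, than:1
Words with frequency 3: hope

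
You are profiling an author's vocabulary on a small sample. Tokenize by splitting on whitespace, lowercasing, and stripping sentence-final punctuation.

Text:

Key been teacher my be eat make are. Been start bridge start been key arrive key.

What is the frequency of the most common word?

3

Frequencies: key:3, been:3, start:2, teacher:1, my:1, be:1, eat:1, make:1, are:1, bridge:1, arrive:1
Most common: 'key' with frequency 3.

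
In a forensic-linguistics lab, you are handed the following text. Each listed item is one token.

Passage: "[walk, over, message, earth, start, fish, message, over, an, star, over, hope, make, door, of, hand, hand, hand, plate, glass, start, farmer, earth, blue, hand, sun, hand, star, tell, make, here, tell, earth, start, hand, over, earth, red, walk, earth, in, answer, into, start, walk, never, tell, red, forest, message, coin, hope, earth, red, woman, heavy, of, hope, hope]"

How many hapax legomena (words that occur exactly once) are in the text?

Frequencies: earth:6, hand:6, over:4, start:4, hope:4, walk:3, message:3, tell:3, red:3, star:2, make:2, of:2, fish:1, an:1, door:1, plate:1, glass:1, farmer:1, blue:1, sun:1, … (9 more, each freq 1)
Hapax (freq=1): an, answer, blue, coin, door, farmer, fish, forest, glass, heavy, here, in, into, never, plate, sun, woman

17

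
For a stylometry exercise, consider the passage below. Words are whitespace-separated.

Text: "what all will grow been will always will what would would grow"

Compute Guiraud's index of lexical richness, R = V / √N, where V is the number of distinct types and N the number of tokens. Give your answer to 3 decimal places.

2.021

N = 12, V = 7.
√N = 3.464102
R = 7 / 3.464102 = 2.021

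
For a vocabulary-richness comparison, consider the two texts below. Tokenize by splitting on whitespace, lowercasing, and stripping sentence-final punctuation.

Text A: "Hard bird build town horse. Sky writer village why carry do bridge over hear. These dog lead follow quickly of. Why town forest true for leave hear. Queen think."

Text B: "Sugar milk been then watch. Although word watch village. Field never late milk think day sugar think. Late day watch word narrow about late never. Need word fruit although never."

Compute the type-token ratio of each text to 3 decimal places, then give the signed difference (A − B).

0.330

TTR(A) = 26/29 = 0.897
TTR(B) = 17/30 = 0.567
Difference = 0.897 − 0.567 = 0.330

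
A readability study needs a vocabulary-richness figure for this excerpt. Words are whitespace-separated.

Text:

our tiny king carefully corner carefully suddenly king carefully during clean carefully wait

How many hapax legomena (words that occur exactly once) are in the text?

Frequencies: carefully:4, king:2, our:1, tiny:1, corner:1, suddenly:1, during:1, clean:1, wait:1
Hapax (freq=1): clean, corner, during, our, suddenly, tiny, wait

7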